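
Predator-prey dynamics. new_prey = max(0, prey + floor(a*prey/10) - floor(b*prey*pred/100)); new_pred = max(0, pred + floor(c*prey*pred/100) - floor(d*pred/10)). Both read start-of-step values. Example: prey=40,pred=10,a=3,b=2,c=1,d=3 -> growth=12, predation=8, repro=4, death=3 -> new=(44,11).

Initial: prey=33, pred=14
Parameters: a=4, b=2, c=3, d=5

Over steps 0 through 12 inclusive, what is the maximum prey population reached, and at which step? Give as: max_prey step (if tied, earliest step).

Step 1: prey: 33+13-9=37; pred: 14+13-7=20
Step 2: prey: 37+14-14=37; pred: 20+22-10=32
Step 3: prey: 37+14-23=28; pred: 32+35-16=51
Step 4: prey: 28+11-28=11; pred: 51+42-25=68
Step 5: prey: 11+4-14=1; pred: 68+22-34=56
Step 6: prey: 1+0-1=0; pred: 56+1-28=29
Step 7: prey: 0+0-0=0; pred: 29+0-14=15
Step 8: prey: 0+0-0=0; pred: 15+0-7=8
Step 9: prey: 0+0-0=0; pred: 8+0-4=4
Step 10: prey: 0+0-0=0; pred: 4+0-2=2
Step 11: prey: 0+0-0=0; pred: 2+0-1=1
Step 12: prey: 0+0-0=0; pred: 1+0-0=1
Max prey = 37 at step 1

Answer: 37 1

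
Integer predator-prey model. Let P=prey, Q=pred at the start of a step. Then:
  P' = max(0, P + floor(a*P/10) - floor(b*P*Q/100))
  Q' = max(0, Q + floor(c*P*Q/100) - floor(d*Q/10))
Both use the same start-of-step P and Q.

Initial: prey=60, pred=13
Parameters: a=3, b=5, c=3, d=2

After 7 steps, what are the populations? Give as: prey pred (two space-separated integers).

Answer: 0 24

Derivation:
Step 1: prey: 60+18-39=39; pred: 13+23-2=34
Step 2: prey: 39+11-66=0; pred: 34+39-6=67
Step 3: prey: 0+0-0=0; pred: 67+0-13=54
Step 4: prey: 0+0-0=0; pred: 54+0-10=44
Step 5: prey: 0+0-0=0; pred: 44+0-8=36
Step 6: prey: 0+0-0=0; pred: 36+0-7=29
Step 7: prey: 0+0-0=0; pred: 29+0-5=24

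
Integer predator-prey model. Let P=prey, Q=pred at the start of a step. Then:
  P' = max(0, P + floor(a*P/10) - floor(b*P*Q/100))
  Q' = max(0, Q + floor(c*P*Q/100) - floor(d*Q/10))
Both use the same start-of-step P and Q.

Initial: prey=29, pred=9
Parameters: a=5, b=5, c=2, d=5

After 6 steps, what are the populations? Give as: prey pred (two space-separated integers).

Step 1: prey: 29+14-13=30; pred: 9+5-4=10
Step 2: prey: 30+15-15=30; pred: 10+6-5=11
Step 3: prey: 30+15-16=29; pred: 11+6-5=12
Step 4: prey: 29+14-17=26; pred: 12+6-6=12
Step 5: prey: 26+13-15=24; pred: 12+6-6=12
Step 6: prey: 24+12-14=22; pred: 12+5-6=11

Answer: 22 11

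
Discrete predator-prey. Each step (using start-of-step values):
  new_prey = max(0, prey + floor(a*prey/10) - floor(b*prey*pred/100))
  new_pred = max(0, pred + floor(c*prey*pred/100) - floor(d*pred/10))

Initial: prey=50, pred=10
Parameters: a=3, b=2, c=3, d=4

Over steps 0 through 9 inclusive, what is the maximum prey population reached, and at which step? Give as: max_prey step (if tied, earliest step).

Step 1: prey: 50+15-10=55; pred: 10+15-4=21
Step 2: prey: 55+16-23=48; pred: 21+34-8=47
Step 3: prey: 48+14-45=17; pred: 47+67-18=96
Step 4: prey: 17+5-32=0; pred: 96+48-38=106
Step 5: prey: 0+0-0=0; pred: 106+0-42=64
Step 6: prey: 0+0-0=0; pred: 64+0-25=39
Step 7: prey: 0+0-0=0; pred: 39+0-15=24
Step 8: prey: 0+0-0=0; pred: 24+0-9=15
Step 9: prey: 0+0-0=0; pred: 15+0-6=9
Max prey = 55 at step 1

Answer: 55 1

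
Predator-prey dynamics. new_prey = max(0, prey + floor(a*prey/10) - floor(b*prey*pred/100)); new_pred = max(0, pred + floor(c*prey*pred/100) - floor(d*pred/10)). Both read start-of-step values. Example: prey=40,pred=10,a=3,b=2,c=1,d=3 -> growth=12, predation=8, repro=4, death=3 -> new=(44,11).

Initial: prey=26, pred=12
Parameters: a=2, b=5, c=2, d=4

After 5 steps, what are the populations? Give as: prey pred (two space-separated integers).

Step 1: prey: 26+5-15=16; pred: 12+6-4=14
Step 2: prey: 16+3-11=8; pred: 14+4-5=13
Step 3: prey: 8+1-5=4; pred: 13+2-5=10
Step 4: prey: 4+0-2=2; pred: 10+0-4=6
Step 5: prey: 2+0-0=2; pred: 6+0-2=4

Answer: 2 4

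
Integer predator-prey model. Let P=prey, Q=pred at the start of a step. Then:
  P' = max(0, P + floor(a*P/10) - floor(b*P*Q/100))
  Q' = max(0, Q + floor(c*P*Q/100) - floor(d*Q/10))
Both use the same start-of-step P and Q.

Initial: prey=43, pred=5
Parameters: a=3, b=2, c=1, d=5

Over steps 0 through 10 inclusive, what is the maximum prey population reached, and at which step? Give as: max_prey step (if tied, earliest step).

Answer: 111 7

Derivation:
Step 1: prey: 43+12-4=51; pred: 5+2-2=5
Step 2: prey: 51+15-5=61; pred: 5+2-2=5
Step 3: prey: 61+18-6=73; pred: 5+3-2=6
Step 4: prey: 73+21-8=86; pred: 6+4-3=7
Step 5: prey: 86+25-12=99; pred: 7+6-3=10
Step 6: prey: 99+29-19=109; pred: 10+9-5=14
Step 7: prey: 109+32-30=111; pred: 14+15-7=22
Step 8: prey: 111+33-48=96; pred: 22+24-11=35
Step 9: prey: 96+28-67=57; pred: 35+33-17=51
Step 10: prey: 57+17-58=16; pred: 51+29-25=55
Max prey = 111 at step 7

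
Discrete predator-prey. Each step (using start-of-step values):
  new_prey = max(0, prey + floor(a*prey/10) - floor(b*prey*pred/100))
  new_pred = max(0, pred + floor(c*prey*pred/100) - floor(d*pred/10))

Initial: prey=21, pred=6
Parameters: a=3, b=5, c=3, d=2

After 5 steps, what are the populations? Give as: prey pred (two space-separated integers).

Answer: 2 19

Derivation:
Step 1: prey: 21+6-6=21; pred: 6+3-1=8
Step 2: prey: 21+6-8=19; pred: 8+5-1=12
Step 3: prey: 19+5-11=13; pred: 12+6-2=16
Step 4: prey: 13+3-10=6; pred: 16+6-3=19
Step 5: prey: 6+1-5=2; pred: 19+3-3=19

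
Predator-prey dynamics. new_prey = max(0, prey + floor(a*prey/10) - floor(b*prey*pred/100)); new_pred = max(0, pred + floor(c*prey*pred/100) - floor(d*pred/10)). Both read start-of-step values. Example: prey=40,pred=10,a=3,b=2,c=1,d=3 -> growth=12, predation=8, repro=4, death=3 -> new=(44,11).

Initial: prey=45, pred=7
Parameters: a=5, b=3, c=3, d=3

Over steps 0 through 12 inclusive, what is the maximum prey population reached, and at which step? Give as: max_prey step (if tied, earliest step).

Step 1: prey: 45+22-9=58; pred: 7+9-2=14
Step 2: prey: 58+29-24=63; pred: 14+24-4=34
Step 3: prey: 63+31-64=30; pred: 34+64-10=88
Step 4: prey: 30+15-79=0; pred: 88+79-26=141
Step 5: prey: 0+0-0=0; pred: 141+0-42=99
Step 6: prey: 0+0-0=0; pred: 99+0-29=70
Step 7: prey: 0+0-0=0; pred: 70+0-21=49
Step 8: prey: 0+0-0=0; pred: 49+0-14=35
Step 9: prey: 0+0-0=0; pred: 35+0-10=25
Step 10: prey: 0+0-0=0; pred: 25+0-7=18
Step 11: prey: 0+0-0=0; pred: 18+0-5=13
Step 12: prey: 0+0-0=0; pred: 13+0-3=10
Max prey = 63 at step 2

Answer: 63 2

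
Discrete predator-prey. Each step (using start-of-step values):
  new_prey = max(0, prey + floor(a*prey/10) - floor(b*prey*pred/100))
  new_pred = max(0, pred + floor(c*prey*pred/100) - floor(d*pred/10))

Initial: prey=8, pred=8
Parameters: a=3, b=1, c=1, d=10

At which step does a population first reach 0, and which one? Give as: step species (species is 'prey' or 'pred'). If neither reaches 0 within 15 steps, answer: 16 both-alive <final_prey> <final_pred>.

Step 1: prey: 8+2-0=10; pred: 8+0-8=0
First extinction: pred at step 1

Answer: 1 pred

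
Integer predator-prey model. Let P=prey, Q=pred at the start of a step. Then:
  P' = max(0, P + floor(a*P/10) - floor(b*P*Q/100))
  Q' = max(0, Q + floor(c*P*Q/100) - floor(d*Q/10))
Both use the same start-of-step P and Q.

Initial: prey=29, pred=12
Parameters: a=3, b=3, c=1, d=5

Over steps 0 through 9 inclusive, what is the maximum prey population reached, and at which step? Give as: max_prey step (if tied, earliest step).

Step 1: prey: 29+8-10=27; pred: 12+3-6=9
Step 2: prey: 27+8-7=28; pred: 9+2-4=7
Step 3: prey: 28+8-5=31; pred: 7+1-3=5
Step 4: prey: 31+9-4=36; pred: 5+1-2=4
Step 5: prey: 36+10-4=42; pred: 4+1-2=3
Step 6: prey: 42+12-3=51; pred: 3+1-1=3
Step 7: prey: 51+15-4=62; pred: 3+1-1=3
Step 8: prey: 62+18-5=75; pred: 3+1-1=3
Step 9: prey: 75+22-6=91; pred: 3+2-1=4
Max prey = 91 at step 9

Answer: 91 9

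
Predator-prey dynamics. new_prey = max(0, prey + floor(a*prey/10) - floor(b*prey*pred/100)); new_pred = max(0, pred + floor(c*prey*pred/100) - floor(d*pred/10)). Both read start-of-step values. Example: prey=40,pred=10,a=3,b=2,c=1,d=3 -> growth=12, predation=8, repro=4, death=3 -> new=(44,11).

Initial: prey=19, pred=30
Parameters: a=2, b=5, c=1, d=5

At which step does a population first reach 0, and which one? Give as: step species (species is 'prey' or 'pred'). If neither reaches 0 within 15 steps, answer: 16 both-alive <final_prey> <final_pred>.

Answer: 1 prey

Derivation:
Step 1: prey: 19+3-28=0; pred: 30+5-15=20
First extinction: prey at step 1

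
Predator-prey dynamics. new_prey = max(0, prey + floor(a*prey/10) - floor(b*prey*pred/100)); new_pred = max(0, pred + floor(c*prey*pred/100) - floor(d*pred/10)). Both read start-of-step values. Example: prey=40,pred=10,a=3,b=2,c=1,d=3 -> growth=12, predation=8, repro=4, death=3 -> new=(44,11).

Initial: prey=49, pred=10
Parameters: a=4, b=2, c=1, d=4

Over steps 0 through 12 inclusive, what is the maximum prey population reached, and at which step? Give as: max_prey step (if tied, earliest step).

Step 1: prey: 49+19-9=59; pred: 10+4-4=10
Step 2: prey: 59+23-11=71; pred: 10+5-4=11
Step 3: prey: 71+28-15=84; pred: 11+7-4=14
Step 4: prey: 84+33-23=94; pred: 14+11-5=20
Step 5: prey: 94+37-37=94; pred: 20+18-8=30
Step 6: prey: 94+37-56=75; pred: 30+28-12=46
Step 7: prey: 75+30-69=36; pred: 46+34-18=62
Step 8: prey: 36+14-44=6; pred: 62+22-24=60
Step 9: prey: 6+2-7=1; pred: 60+3-24=39
Step 10: prey: 1+0-0=1; pred: 39+0-15=24
Step 11: prey: 1+0-0=1; pred: 24+0-9=15
Step 12: prey: 1+0-0=1; pred: 15+0-6=9
Max prey = 94 at step 4

Answer: 94 4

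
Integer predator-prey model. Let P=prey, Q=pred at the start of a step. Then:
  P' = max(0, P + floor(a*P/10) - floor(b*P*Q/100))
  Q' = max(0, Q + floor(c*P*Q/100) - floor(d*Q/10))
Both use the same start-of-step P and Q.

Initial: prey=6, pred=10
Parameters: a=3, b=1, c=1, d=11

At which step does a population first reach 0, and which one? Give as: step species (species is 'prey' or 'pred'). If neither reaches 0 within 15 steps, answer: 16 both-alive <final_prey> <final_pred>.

Step 1: prey: 6+1-0=7; pred: 10+0-11=0
First extinction: pred at step 1

Answer: 1 pred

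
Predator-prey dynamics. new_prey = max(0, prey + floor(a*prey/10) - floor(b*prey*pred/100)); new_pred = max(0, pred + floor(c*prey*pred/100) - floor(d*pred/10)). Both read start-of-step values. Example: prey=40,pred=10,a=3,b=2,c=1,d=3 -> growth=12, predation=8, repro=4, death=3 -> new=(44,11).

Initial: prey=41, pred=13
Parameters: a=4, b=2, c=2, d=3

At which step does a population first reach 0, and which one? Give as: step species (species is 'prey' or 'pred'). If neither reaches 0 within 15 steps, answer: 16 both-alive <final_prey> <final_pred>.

Step 1: prey: 41+16-10=47; pred: 13+10-3=20
Step 2: prey: 47+18-18=47; pred: 20+18-6=32
Step 3: prey: 47+18-30=35; pred: 32+30-9=53
Step 4: prey: 35+14-37=12; pred: 53+37-15=75
Step 5: prey: 12+4-18=0; pred: 75+18-22=71
First extinction: prey at step 5

Answer: 5 prey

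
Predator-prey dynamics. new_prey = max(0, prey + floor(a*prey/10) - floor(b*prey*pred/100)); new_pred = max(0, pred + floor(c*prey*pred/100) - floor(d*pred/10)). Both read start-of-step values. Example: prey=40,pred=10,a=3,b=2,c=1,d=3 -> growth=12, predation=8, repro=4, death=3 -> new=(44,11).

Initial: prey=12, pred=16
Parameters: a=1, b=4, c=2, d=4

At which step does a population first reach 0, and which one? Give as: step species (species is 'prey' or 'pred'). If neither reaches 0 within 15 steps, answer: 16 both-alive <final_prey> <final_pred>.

Step 1: prey: 12+1-7=6; pred: 16+3-6=13
Step 2: prey: 6+0-3=3; pred: 13+1-5=9
Step 3: prey: 3+0-1=2; pred: 9+0-3=6
Step 4: prey: 2+0-0=2; pred: 6+0-2=4
Step 5: prey: 2+0-0=2; pred: 4+0-1=3
Step 6: prey: 2+0-0=2; pred: 3+0-1=2
Step 7: prey: 2+0-0=2; pred: 2+0-0=2
Steps 8-15: state stable at prey=2, pred=2 (no change)
No extinction within 15 steps

Answer: 16 both-alive 2 2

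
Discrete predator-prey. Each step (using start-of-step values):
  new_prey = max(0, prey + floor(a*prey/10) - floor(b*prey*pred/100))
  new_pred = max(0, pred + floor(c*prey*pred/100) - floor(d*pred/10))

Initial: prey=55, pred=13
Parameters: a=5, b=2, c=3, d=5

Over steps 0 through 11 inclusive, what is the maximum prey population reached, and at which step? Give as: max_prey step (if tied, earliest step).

Answer: 68 1

Derivation:
Step 1: prey: 55+27-14=68; pred: 13+21-6=28
Step 2: prey: 68+34-38=64; pred: 28+57-14=71
Step 3: prey: 64+32-90=6; pred: 71+136-35=172
Step 4: prey: 6+3-20=0; pred: 172+30-86=116
Step 5: prey: 0+0-0=0; pred: 116+0-58=58
Step 6: prey: 0+0-0=0; pred: 58+0-29=29
Step 7: prey: 0+0-0=0; pred: 29+0-14=15
Step 8: prey: 0+0-0=0; pred: 15+0-7=8
Step 9: prey: 0+0-0=0; pred: 8+0-4=4
Step 10: prey: 0+0-0=0; pred: 4+0-2=2
Step 11: prey: 0+0-0=0; pred: 2+0-1=1
Max prey = 68 at step 1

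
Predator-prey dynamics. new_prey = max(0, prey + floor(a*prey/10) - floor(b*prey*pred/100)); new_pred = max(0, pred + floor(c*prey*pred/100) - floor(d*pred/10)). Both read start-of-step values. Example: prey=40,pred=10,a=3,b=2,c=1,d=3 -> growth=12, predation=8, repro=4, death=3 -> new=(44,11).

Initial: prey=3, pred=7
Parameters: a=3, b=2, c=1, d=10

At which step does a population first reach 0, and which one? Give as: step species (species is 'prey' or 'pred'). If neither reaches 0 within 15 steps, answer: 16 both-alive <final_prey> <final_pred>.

Step 1: prey: 3+0-0=3; pred: 7+0-7=0
First extinction: pred at step 1

Answer: 1 pred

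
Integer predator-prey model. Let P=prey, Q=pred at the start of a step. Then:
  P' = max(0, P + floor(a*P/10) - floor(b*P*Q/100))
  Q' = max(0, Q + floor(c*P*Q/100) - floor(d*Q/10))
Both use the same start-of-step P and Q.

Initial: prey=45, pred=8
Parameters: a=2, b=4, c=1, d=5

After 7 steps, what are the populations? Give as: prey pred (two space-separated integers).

Step 1: prey: 45+9-14=40; pred: 8+3-4=7
Step 2: prey: 40+8-11=37; pred: 7+2-3=6
Step 3: prey: 37+7-8=36; pred: 6+2-3=5
Step 4: prey: 36+7-7=36; pred: 5+1-2=4
Step 5: prey: 36+7-5=38; pred: 4+1-2=3
Step 6: prey: 38+7-4=41; pred: 3+1-1=3
Step 7: prey: 41+8-4=45; pred: 3+1-1=3

Answer: 45 3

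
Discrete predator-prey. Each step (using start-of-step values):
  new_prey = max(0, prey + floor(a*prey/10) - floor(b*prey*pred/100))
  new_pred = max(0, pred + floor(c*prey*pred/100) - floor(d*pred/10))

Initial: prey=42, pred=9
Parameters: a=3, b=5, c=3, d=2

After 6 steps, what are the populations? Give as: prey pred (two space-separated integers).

Answer: 0 22

Derivation:
Step 1: prey: 42+12-18=36; pred: 9+11-1=19
Step 2: prey: 36+10-34=12; pred: 19+20-3=36
Step 3: prey: 12+3-21=0; pred: 36+12-7=41
Step 4: prey: 0+0-0=0; pred: 41+0-8=33
Step 5: prey: 0+0-0=0; pred: 33+0-6=27
Step 6: prey: 0+0-0=0; pred: 27+0-5=22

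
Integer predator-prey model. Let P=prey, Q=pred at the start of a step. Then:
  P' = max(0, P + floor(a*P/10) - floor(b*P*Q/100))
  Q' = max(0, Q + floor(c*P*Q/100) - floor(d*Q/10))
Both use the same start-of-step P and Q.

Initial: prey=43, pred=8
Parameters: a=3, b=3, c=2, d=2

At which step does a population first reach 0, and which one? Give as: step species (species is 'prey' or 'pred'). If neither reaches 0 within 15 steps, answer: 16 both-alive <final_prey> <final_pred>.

Step 1: prey: 43+12-10=45; pred: 8+6-1=13
Step 2: prey: 45+13-17=41; pred: 13+11-2=22
Step 3: prey: 41+12-27=26; pred: 22+18-4=36
Step 4: prey: 26+7-28=5; pred: 36+18-7=47
Step 5: prey: 5+1-7=0; pred: 47+4-9=42
First extinction: prey at step 5

Answer: 5 prey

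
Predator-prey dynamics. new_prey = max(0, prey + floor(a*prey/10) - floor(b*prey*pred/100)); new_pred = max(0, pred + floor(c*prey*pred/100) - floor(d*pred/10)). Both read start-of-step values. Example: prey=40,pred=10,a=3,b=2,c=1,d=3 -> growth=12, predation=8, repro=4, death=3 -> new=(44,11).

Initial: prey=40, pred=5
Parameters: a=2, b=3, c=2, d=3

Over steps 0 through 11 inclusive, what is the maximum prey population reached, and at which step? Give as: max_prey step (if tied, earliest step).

Step 1: prey: 40+8-6=42; pred: 5+4-1=8
Step 2: prey: 42+8-10=40; pred: 8+6-2=12
Step 3: prey: 40+8-14=34; pred: 12+9-3=18
Step 4: prey: 34+6-18=22; pred: 18+12-5=25
Step 5: prey: 22+4-16=10; pred: 25+11-7=29
Step 6: prey: 10+2-8=4; pred: 29+5-8=26
Step 7: prey: 4+0-3=1; pred: 26+2-7=21
Step 8: prey: 1+0-0=1; pred: 21+0-6=15
Step 9: prey: 1+0-0=1; pred: 15+0-4=11
Step 10: prey: 1+0-0=1; pred: 11+0-3=8
Step 11: prey: 1+0-0=1; pred: 8+0-2=6
Max prey = 42 at step 1

Answer: 42 1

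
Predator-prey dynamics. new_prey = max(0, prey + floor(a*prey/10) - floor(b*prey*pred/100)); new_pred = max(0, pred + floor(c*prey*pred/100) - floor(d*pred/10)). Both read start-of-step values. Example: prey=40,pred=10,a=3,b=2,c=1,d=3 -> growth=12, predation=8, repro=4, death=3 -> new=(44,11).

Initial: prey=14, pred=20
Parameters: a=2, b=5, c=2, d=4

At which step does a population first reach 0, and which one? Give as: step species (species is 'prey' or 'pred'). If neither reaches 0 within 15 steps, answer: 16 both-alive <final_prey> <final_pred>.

Answer: 16 both-alive 1 2

Derivation:
Step 1: prey: 14+2-14=2; pred: 20+5-8=17
Step 2: prey: 2+0-1=1; pred: 17+0-6=11
Step 3: prey: 1+0-0=1; pred: 11+0-4=7
Step 4: prey: 1+0-0=1; pred: 7+0-2=5
Step 5: prey: 1+0-0=1; pred: 5+0-2=3
Step 6: prey: 1+0-0=1; pred: 3+0-1=2
Step 7: prey: 1+0-0=1; pred: 2+0-0=2
Steps 8-15: state stable at prey=1, pred=2 (no change)
No extinction within 15 steps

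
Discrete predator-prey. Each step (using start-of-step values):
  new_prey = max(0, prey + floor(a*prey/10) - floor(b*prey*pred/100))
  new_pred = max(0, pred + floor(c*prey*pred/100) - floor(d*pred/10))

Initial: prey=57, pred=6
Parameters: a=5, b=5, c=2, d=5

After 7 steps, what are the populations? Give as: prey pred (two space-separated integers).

Step 1: prey: 57+28-17=68; pred: 6+6-3=9
Step 2: prey: 68+34-30=72; pred: 9+12-4=17
Step 3: prey: 72+36-61=47; pred: 17+24-8=33
Step 4: prey: 47+23-77=0; pred: 33+31-16=48
Step 5: prey: 0+0-0=0; pred: 48+0-24=24
Step 6: prey: 0+0-0=0; pred: 24+0-12=12
Step 7: prey: 0+0-0=0; pred: 12+0-6=6

Answer: 0 6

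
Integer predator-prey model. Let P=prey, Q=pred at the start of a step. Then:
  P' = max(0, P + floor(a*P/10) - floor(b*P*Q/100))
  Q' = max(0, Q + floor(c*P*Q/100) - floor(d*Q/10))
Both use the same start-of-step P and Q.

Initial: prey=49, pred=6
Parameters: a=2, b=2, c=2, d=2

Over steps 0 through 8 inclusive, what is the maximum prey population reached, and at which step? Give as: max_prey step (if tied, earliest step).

Answer: 53 1

Derivation:
Step 1: prey: 49+9-5=53; pred: 6+5-1=10
Step 2: prey: 53+10-10=53; pred: 10+10-2=18
Step 3: prey: 53+10-19=44; pred: 18+19-3=34
Step 4: prey: 44+8-29=23; pred: 34+29-6=57
Step 5: prey: 23+4-26=1; pred: 57+26-11=72
Step 6: prey: 1+0-1=0; pred: 72+1-14=59
Step 7: prey: 0+0-0=0; pred: 59+0-11=48
Step 8: prey: 0+0-0=0; pred: 48+0-9=39
Max prey = 53 at step 1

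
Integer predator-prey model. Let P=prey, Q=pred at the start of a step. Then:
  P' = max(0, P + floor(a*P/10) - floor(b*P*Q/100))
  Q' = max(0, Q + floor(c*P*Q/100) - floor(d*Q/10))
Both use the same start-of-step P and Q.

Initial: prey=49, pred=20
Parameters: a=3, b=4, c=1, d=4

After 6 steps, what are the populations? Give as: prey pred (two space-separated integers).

Step 1: prey: 49+14-39=24; pred: 20+9-8=21
Step 2: prey: 24+7-20=11; pred: 21+5-8=18
Step 3: prey: 11+3-7=7; pred: 18+1-7=12
Step 4: prey: 7+2-3=6; pred: 12+0-4=8
Step 5: prey: 6+1-1=6; pred: 8+0-3=5
Step 6: prey: 6+1-1=6; pred: 5+0-2=3

Answer: 6 3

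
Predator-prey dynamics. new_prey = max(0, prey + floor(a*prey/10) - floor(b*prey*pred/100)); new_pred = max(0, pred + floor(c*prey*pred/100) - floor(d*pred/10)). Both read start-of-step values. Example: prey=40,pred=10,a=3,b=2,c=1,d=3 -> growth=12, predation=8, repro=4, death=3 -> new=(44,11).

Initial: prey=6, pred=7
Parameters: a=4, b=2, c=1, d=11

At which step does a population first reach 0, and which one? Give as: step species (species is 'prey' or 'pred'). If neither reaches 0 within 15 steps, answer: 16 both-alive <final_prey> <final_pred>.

Answer: 1 pred

Derivation:
Step 1: prey: 6+2-0=8; pred: 7+0-7=0
First extinction: pred at step 1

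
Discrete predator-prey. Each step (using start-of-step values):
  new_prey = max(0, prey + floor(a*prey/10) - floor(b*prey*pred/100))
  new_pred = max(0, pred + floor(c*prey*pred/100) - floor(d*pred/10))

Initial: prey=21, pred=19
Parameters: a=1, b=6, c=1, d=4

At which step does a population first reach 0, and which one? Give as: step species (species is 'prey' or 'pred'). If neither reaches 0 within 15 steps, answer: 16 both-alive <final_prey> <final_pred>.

Answer: 1 prey

Derivation:
Step 1: prey: 21+2-23=0; pred: 19+3-7=15
First extinction: prey at step 1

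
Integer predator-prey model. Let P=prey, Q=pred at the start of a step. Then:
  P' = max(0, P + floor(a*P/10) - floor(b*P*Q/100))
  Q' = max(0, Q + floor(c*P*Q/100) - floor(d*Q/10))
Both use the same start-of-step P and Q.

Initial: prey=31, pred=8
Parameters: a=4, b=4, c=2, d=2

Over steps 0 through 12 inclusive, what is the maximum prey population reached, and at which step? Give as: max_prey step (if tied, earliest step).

Answer: 34 1

Derivation:
Step 1: prey: 31+12-9=34; pred: 8+4-1=11
Step 2: prey: 34+13-14=33; pred: 11+7-2=16
Step 3: prey: 33+13-21=25; pred: 16+10-3=23
Step 4: prey: 25+10-23=12; pred: 23+11-4=30
Step 5: prey: 12+4-14=2; pred: 30+7-6=31
Step 6: prey: 2+0-2=0; pred: 31+1-6=26
Step 7: prey: 0+0-0=0; pred: 26+0-5=21
Step 8: prey: 0+0-0=0; pred: 21+0-4=17
Step 9: prey: 0+0-0=0; pred: 17+0-3=14
Step 10: prey: 0+0-0=0; pred: 14+0-2=12
Step 11: prey: 0+0-0=0; pred: 12+0-2=10
Step 12: prey: 0+0-0=0; pred: 10+0-2=8
Max prey = 34 at step 1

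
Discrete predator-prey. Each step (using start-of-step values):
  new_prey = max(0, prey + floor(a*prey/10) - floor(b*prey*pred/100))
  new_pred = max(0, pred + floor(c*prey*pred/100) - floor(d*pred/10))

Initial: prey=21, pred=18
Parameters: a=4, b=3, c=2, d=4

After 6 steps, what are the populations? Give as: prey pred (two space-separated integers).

Answer: 14 11

Derivation:
Step 1: prey: 21+8-11=18; pred: 18+7-7=18
Step 2: prey: 18+7-9=16; pred: 18+6-7=17
Step 3: prey: 16+6-8=14; pred: 17+5-6=16
Step 4: prey: 14+5-6=13; pred: 16+4-6=14
Step 5: prey: 13+5-5=13; pred: 14+3-5=12
Step 6: prey: 13+5-4=14; pred: 12+3-4=11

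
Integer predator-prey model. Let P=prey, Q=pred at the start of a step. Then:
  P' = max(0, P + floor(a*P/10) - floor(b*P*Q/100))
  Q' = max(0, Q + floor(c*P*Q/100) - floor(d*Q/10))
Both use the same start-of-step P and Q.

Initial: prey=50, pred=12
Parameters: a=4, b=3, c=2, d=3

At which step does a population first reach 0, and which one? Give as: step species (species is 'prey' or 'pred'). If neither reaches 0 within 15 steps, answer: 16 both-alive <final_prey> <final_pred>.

Step 1: prey: 50+20-18=52; pred: 12+12-3=21
Step 2: prey: 52+20-32=40; pred: 21+21-6=36
Step 3: prey: 40+16-43=13; pred: 36+28-10=54
Step 4: prey: 13+5-21=0; pred: 54+14-16=52
First extinction: prey at step 4

Answer: 4 prey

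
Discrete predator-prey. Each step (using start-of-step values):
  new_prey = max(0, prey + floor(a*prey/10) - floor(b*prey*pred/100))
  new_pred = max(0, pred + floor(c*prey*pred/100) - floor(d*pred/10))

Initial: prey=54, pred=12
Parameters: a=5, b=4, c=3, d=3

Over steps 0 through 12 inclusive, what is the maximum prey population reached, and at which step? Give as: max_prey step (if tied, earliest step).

Step 1: prey: 54+27-25=56; pred: 12+19-3=28
Step 2: prey: 56+28-62=22; pred: 28+47-8=67
Step 3: prey: 22+11-58=0; pred: 67+44-20=91
Step 4: prey: 0+0-0=0; pred: 91+0-27=64
Step 5: prey: 0+0-0=0; pred: 64+0-19=45
Step 6: prey: 0+0-0=0; pred: 45+0-13=32
Step 7: prey: 0+0-0=0; pred: 32+0-9=23
Step 8: prey: 0+0-0=0; pred: 23+0-6=17
Step 9: prey: 0+0-0=0; pred: 17+0-5=12
Step 10: prey: 0+0-0=0; pred: 12+0-3=9
Step 11: prey: 0+0-0=0; pred: 9+0-2=7
Step 12: prey: 0+0-0=0; pred: 7+0-2=5
Max prey = 56 at step 1

Answer: 56 1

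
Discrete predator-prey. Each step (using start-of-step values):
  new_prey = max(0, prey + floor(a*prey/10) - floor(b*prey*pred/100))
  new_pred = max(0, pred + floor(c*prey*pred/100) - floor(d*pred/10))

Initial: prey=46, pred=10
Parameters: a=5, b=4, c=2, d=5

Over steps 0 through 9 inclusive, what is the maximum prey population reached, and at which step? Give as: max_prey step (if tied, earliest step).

Step 1: prey: 46+23-18=51; pred: 10+9-5=14
Step 2: prey: 51+25-28=48; pred: 14+14-7=21
Step 3: prey: 48+24-40=32; pred: 21+20-10=31
Step 4: prey: 32+16-39=9; pred: 31+19-15=35
Step 5: prey: 9+4-12=1; pred: 35+6-17=24
Step 6: prey: 1+0-0=1; pred: 24+0-12=12
Step 7: prey: 1+0-0=1; pred: 12+0-6=6
Step 8: prey: 1+0-0=1; pred: 6+0-3=3
Step 9: prey: 1+0-0=1; pred: 3+0-1=2
Max prey = 51 at step 1

Answer: 51 1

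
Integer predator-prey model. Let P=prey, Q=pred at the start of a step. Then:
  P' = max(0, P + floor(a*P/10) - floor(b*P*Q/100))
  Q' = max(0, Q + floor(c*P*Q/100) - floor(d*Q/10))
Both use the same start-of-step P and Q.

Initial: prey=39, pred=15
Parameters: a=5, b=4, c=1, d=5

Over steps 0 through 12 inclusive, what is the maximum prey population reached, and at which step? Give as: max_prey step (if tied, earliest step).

Step 1: prey: 39+19-23=35; pred: 15+5-7=13
Step 2: prey: 35+17-18=34; pred: 13+4-6=11
Step 3: prey: 34+17-14=37; pred: 11+3-5=9
Step 4: prey: 37+18-13=42; pred: 9+3-4=8
Step 5: prey: 42+21-13=50; pred: 8+3-4=7
Step 6: prey: 50+25-14=61; pred: 7+3-3=7
Step 7: prey: 61+30-17=74; pred: 7+4-3=8
Step 8: prey: 74+37-23=88; pred: 8+5-4=9
Step 9: prey: 88+44-31=101; pred: 9+7-4=12
Step 10: prey: 101+50-48=103; pred: 12+12-6=18
Step 11: prey: 103+51-74=80; pred: 18+18-9=27
Step 12: prey: 80+40-86=34; pred: 27+21-13=35
Max prey = 103 at step 10

Answer: 103 10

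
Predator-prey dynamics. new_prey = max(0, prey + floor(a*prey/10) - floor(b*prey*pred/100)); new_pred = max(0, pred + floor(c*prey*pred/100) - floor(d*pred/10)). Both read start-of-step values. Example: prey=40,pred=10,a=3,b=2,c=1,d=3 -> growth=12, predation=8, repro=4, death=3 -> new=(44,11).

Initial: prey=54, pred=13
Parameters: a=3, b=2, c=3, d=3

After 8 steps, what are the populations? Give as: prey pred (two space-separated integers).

Answer: 0 24

Derivation:
Step 1: prey: 54+16-14=56; pred: 13+21-3=31
Step 2: prey: 56+16-34=38; pred: 31+52-9=74
Step 3: prey: 38+11-56=0; pred: 74+84-22=136
Step 4: prey: 0+0-0=0; pred: 136+0-40=96
Step 5: prey: 0+0-0=0; pred: 96+0-28=68
Step 6: prey: 0+0-0=0; pred: 68+0-20=48
Step 7: prey: 0+0-0=0; pred: 48+0-14=34
Step 8: prey: 0+0-0=0; pred: 34+0-10=24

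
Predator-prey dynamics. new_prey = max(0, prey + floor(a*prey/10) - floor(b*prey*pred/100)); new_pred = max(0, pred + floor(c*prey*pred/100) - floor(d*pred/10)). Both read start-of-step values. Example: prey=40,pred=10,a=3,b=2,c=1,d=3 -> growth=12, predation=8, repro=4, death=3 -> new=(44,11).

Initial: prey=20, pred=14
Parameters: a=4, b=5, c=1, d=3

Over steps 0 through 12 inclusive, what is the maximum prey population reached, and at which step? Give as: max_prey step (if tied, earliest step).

Step 1: prey: 20+8-14=14; pred: 14+2-4=12
Step 2: prey: 14+5-8=11; pred: 12+1-3=10
Step 3: prey: 11+4-5=10; pred: 10+1-3=8
Step 4: prey: 10+4-4=10; pred: 8+0-2=6
Step 5: prey: 10+4-3=11; pred: 6+0-1=5
Step 6: prey: 11+4-2=13; pred: 5+0-1=4
Step 7: prey: 13+5-2=16; pred: 4+0-1=3
Step 8: prey: 16+6-2=20; pred: 3+0-0=3
Step 9: prey: 20+8-3=25; pred: 3+0-0=3
Step 10: prey: 25+10-3=32; pred: 3+0-0=3
Step 11: prey: 32+12-4=40; pred: 3+0-0=3
Step 12: prey: 40+16-6=50; pred: 3+1-0=4
Max prey = 50 at step 12

Answer: 50 12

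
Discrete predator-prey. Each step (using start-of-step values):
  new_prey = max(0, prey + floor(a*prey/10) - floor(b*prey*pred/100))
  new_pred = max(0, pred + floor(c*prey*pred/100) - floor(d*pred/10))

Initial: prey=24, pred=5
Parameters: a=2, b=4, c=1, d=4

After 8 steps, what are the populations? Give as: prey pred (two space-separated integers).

Step 1: prey: 24+4-4=24; pred: 5+1-2=4
Step 2: prey: 24+4-3=25; pred: 4+0-1=3
Step 3: prey: 25+5-3=27; pred: 3+0-1=2
Step 4: prey: 27+5-2=30; pred: 2+0-0=2
Step 5: prey: 30+6-2=34; pred: 2+0-0=2
Step 6: prey: 34+6-2=38; pred: 2+0-0=2
Step 7: prey: 38+7-3=42; pred: 2+0-0=2
Step 8: prey: 42+8-3=47; pred: 2+0-0=2

Answer: 47 2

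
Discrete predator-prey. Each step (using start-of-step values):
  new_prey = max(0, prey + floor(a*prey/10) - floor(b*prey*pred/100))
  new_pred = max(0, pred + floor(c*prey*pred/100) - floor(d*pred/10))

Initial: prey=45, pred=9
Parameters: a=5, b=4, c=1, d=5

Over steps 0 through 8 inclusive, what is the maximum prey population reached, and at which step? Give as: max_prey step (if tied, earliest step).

Answer: 79 5

Derivation:
Step 1: prey: 45+22-16=51; pred: 9+4-4=9
Step 2: prey: 51+25-18=58; pred: 9+4-4=9
Step 3: prey: 58+29-20=67; pred: 9+5-4=10
Step 4: prey: 67+33-26=74; pred: 10+6-5=11
Step 5: prey: 74+37-32=79; pred: 11+8-5=14
Step 6: prey: 79+39-44=74; pred: 14+11-7=18
Step 7: prey: 74+37-53=58; pred: 18+13-9=22
Step 8: prey: 58+29-51=36; pred: 22+12-11=23
Max prey = 79 at step 5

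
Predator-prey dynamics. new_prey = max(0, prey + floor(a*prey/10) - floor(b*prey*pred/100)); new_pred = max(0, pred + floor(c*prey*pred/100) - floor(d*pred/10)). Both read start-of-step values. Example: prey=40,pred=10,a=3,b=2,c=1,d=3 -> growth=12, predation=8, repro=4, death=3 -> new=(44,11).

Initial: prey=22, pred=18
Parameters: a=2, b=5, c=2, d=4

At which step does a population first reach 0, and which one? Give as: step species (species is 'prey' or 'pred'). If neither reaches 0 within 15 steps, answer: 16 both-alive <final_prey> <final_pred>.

Step 1: prey: 22+4-19=7; pred: 18+7-7=18
Step 2: prey: 7+1-6=2; pred: 18+2-7=13
Step 3: prey: 2+0-1=1; pred: 13+0-5=8
Step 4: prey: 1+0-0=1; pred: 8+0-3=5
Step 5: prey: 1+0-0=1; pred: 5+0-2=3
Step 6: prey: 1+0-0=1; pred: 3+0-1=2
Step 7: prey: 1+0-0=1; pred: 2+0-0=2
Steps 8-15: state stable at prey=1, pred=2 (no change)
No extinction within 15 steps

Answer: 16 both-alive 1 2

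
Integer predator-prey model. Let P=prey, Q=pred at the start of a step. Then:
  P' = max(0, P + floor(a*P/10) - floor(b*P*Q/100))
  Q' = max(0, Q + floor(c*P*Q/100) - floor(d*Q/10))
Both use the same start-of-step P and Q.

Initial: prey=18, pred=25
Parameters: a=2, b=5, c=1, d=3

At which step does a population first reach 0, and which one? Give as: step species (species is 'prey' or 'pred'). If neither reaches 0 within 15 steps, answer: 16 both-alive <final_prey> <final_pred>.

Step 1: prey: 18+3-22=0; pred: 25+4-7=22
First extinction: prey at step 1

Answer: 1 prey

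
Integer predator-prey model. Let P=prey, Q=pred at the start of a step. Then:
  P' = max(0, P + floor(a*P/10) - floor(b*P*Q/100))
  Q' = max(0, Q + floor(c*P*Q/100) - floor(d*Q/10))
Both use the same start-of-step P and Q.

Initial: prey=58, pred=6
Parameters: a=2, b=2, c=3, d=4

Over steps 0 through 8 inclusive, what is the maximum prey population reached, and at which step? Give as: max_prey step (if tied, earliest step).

Answer: 63 1

Derivation:
Step 1: prey: 58+11-6=63; pred: 6+10-2=14
Step 2: prey: 63+12-17=58; pred: 14+26-5=35
Step 3: prey: 58+11-40=29; pred: 35+60-14=81
Step 4: prey: 29+5-46=0; pred: 81+70-32=119
Step 5: prey: 0+0-0=0; pred: 119+0-47=72
Step 6: prey: 0+0-0=0; pred: 72+0-28=44
Step 7: prey: 0+0-0=0; pred: 44+0-17=27
Step 8: prey: 0+0-0=0; pred: 27+0-10=17
Max prey = 63 at step 1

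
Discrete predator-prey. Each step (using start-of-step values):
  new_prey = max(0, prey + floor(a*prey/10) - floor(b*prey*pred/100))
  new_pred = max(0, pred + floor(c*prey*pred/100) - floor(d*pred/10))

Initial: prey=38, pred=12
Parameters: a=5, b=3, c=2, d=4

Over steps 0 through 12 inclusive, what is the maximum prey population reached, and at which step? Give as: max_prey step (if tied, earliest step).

Answer: 44 1

Derivation:
Step 1: prey: 38+19-13=44; pred: 12+9-4=17
Step 2: prey: 44+22-22=44; pred: 17+14-6=25
Step 3: prey: 44+22-33=33; pred: 25+22-10=37
Step 4: prey: 33+16-36=13; pred: 37+24-14=47
Step 5: prey: 13+6-18=1; pred: 47+12-18=41
Step 6: prey: 1+0-1=0; pred: 41+0-16=25
Step 7: prey: 0+0-0=0; pred: 25+0-10=15
Step 8: prey: 0+0-0=0; pred: 15+0-6=9
Step 9: prey: 0+0-0=0; pred: 9+0-3=6
Step 10: prey: 0+0-0=0; pred: 6+0-2=4
Step 11: prey: 0+0-0=0; pred: 4+0-1=3
Step 12: prey: 0+0-0=0; pred: 3+0-1=2
Max prey = 44 at step 1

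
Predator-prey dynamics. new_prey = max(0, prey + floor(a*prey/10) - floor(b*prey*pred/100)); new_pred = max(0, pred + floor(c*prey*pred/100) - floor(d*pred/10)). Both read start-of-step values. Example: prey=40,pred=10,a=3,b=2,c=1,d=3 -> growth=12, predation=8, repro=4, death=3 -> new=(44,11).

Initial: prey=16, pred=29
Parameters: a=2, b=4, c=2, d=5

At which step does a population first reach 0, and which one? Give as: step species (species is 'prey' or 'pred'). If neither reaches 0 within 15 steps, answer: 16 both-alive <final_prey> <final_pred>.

Answer: 16 both-alive 1 1

Derivation:
Step 1: prey: 16+3-18=1; pred: 29+9-14=24
Step 2: prey: 1+0-0=1; pred: 24+0-12=12
Step 3: prey: 1+0-0=1; pred: 12+0-6=6
Step 4: prey: 1+0-0=1; pred: 6+0-3=3
Step 5: prey: 1+0-0=1; pred: 3+0-1=2
Step 6: prey: 1+0-0=1; pred: 2+0-1=1
Step 7: prey: 1+0-0=1; pred: 1+0-0=1
Steps 8-15: state stable at prey=1, pred=1 (no change)
No extinction within 15 steps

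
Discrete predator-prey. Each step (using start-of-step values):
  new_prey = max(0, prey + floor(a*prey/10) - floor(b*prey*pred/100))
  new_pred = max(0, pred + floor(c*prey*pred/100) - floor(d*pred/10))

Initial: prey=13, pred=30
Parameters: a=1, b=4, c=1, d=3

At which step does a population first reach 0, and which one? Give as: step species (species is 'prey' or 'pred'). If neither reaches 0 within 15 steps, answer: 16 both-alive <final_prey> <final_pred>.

Step 1: prey: 13+1-15=0; pred: 30+3-9=24
First extinction: prey at step 1

Answer: 1 prey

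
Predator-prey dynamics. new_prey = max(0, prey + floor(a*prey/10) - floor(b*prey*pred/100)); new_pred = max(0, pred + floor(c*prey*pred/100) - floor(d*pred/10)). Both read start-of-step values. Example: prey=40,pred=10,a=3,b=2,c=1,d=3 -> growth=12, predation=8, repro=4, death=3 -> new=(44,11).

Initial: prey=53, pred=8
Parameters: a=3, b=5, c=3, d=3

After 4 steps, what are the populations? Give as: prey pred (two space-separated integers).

Answer: 0 34

Derivation:
Step 1: prey: 53+15-21=47; pred: 8+12-2=18
Step 2: prey: 47+14-42=19; pred: 18+25-5=38
Step 3: prey: 19+5-36=0; pred: 38+21-11=48
Step 4: prey: 0+0-0=0; pred: 48+0-14=34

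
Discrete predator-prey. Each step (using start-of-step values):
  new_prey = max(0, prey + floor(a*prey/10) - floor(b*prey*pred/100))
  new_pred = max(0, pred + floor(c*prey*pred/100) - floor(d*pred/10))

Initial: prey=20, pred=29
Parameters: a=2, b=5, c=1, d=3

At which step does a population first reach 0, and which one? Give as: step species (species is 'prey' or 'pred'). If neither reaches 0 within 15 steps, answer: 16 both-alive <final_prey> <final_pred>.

Step 1: prey: 20+4-29=0; pred: 29+5-8=26
First extinction: prey at step 1

Answer: 1 prey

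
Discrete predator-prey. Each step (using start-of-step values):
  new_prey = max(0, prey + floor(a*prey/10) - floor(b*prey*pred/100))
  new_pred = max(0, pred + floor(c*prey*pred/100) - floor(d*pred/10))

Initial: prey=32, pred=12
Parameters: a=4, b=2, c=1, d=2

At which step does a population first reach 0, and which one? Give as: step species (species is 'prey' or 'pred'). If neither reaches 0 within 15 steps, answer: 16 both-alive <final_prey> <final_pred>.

Step 1: prey: 32+12-7=37; pred: 12+3-2=13
Step 2: prey: 37+14-9=42; pred: 13+4-2=15
Step 3: prey: 42+16-12=46; pred: 15+6-3=18
Step 4: prey: 46+18-16=48; pred: 18+8-3=23
Step 5: prey: 48+19-22=45; pred: 23+11-4=30
Step 6: prey: 45+18-27=36; pred: 30+13-6=37
Step 7: prey: 36+14-26=24; pred: 37+13-7=43
Step 8: prey: 24+9-20=13; pred: 43+10-8=45
Step 9: prey: 13+5-11=7; pred: 45+5-9=41
Step 10: prey: 7+2-5=4; pred: 41+2-8=35
Step 11: prey: 4+1-2=3; pred: 35+1-7=29
Step 12: prey: 3+1-1=3; pred: 29+0-5=24
Step 13: prey: 3+1-1=3; pred: 24+0-4=20
Step 14: prey: 3+1-1=3; pred: 20+0-4=16
Step 15: prey: 3+1-0=4; pred: 16+0-3=13
No extinction within 15 steps

Answer: 16 both-alive 4 13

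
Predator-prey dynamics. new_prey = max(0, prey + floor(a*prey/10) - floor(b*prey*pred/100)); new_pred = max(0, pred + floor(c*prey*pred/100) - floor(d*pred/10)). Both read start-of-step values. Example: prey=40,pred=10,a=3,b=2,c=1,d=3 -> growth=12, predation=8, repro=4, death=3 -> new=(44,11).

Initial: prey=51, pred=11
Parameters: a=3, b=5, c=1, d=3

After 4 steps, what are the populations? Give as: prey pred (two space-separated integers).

Answer: 10 11

Derivation:
Step 1: prey: 51+15-28=38; pred: 11+5-3=13
Step 2: prey: 38+11-24=25; pred: 13+4-3=14
Step 3: prey: 25+7-17=15; pred: 14+3-4=13
Step 4: prey: 15+4-9=10; pred: 13+1-3=11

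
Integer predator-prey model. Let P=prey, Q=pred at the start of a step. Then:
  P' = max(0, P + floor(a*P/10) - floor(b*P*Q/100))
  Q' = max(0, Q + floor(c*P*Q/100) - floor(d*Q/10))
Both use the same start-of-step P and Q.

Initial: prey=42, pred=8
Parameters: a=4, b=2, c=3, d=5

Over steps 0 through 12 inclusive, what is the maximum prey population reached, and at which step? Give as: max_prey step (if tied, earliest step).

Step 1: prey: 42+16-6=52; pred: 8+10-4=14
Step 2: prey: 52+20-14=58; pred: 14+21-7=28
Step 3: prey: 58+23-32=49; pred: 28+48-14=62
Step 4: prey: 49+19-60=8; pred: 62+91-31=122
Step 5: prey: 8+3-19=0; pred: 122+29-61=90
Step 6: prey: 0+0-0=0; pred: 90+0-45=45
Step 7: prey: 0+0-0=0; pred: 45+0-22=23
Step 8: prey: 0+0-0=0; pred: 23+0-11=12
Step 9: prey: 0+0-0=0; pred: 12+0-6=6
Step 10: prey: 0+0-0=0; pred: 6+0-3=3
Step 11: prey: 0+0-0=0; pred: 3+0-1=2
Step 12: prey: 0+0-0=0; pred: 2+0-1=1
Max prey = 58 at step 2

Answer: 58 2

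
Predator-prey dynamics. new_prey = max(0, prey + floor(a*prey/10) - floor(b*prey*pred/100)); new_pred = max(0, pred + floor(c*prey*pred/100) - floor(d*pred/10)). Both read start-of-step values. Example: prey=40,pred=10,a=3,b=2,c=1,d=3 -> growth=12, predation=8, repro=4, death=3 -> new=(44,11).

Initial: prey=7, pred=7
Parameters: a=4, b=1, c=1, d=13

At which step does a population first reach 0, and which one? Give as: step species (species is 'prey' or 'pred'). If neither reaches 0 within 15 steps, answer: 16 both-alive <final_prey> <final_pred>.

Step 1: prey: 7+2-0=9; pred: 7+0-9=0
First extinction: pred at step 1

Answer: 1 pred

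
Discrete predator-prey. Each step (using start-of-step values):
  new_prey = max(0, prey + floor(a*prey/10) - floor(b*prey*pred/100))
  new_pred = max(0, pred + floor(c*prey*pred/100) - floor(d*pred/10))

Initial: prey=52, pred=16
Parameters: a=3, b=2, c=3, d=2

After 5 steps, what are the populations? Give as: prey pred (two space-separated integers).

Answer: 0 92

Derivation:
Step 1: prey: 52+15-16=51; pred: 16+24-3=37
Step 2: prey: 51+15-37=29; pred: 37+56-7=86
Step 3: prey: 29+8-49=0; pred: 86+74-17=143
Step 4: prey: 0+0-0=0; pred: 143+0-28=115
Step 5: prey: 0+0-0=0; pred: 115+0-23=92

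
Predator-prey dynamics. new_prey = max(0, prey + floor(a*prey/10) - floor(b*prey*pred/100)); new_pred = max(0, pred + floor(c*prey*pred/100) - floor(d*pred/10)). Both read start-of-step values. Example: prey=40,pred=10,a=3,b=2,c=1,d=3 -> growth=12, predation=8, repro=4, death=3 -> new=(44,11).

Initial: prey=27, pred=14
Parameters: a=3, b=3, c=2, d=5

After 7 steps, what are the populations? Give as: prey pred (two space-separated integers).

Answer: 21 5

Derivation:
Step 1: prey: 27+8-11=24; pred: 14+7-7=14
Step 2: prey: 24+7-10=21; pred: 14+6-7=13
Step 3: prey: 21+6-8=19; pred: 13+5-6=12
Step 4: prey: 19+5-6=18; pred: 12+4-6=10
Step 5: prey: 18+5-5=18; pred: 10+3-5=8
Step 6: prey: 18+5-4=19; pred: 8+2-4=6
Step 7: prey: 19+5-3=21; pred: 6+2-3=5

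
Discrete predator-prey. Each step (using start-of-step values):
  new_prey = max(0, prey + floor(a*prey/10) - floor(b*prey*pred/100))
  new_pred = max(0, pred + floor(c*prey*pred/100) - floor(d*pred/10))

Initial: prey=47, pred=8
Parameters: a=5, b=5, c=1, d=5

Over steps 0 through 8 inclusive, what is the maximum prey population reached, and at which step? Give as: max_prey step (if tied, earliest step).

Step 1: prey: 47+23-18=52; pred: 8+3-4=7
Step 2: prey: 52+26-18=60; pred: 7+3-3=7
Step 3: prey: 60+30-21=69; pred: 7+4-3=8
Step 4: prey: 69+34-27=76; pred: 8+5-4=9
Step 5: prey: 76+38-34=80; pred: 9+6-4=11
Step 6: prey: 80+40-44=76; pred: 11+8-5=14
Step 7: prey: 76+38-53=61; pred: 14+10-7=17
Step 8: prey: 61+30-51=40; pred: 17+10-8=19
Max prey = 80 at step 5

Answer: 80 5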